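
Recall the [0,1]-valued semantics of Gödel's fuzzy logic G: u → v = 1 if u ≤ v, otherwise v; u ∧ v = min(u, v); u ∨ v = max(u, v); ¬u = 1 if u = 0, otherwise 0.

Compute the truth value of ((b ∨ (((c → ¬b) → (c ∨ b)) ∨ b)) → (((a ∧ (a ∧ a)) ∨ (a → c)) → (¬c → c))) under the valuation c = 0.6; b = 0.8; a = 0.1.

1.00

¬b: Gödel ¬ of 0.8 = 0 (operand ≠ 0)
(c → ¬b): 0.6 > 0, so result = 0
(c ∨ b) = max(0.6, 0.8) = 0.8
((c → ¬b) → (c ∨ b)): 0 ≤ 0.8, so result = 1
(((c → ¬b) → (c ∨ b)) ∨ b) = max(1, 0.8) = 1
(b ∨ (((c → ¬b) → (c ∨ b)) ∨ b)) = max(0.8, 1) = 1
(a ∧ a) = min(0.1, 0.1) = 0.1
(a ∧ (a ∧ a)) = min(0.1, 0.1) = 0.1
(a → c): 0.1 ≤ 0.6, so result = 1
((a ∧ (a ∧ a)) ∨ (a → c)) = max(0.1, 1) = 1
¬c: Gödel ¬ of 0.6 = 0 (operand ≠ 0)
(¬c → c): 0 ≤ 0.6, so result = 1
(((a ∧ (a ∧ a)) ∨ (a → c)) → (¬c → c)): 1 ≤ 1, so result = 1
((b ∨ (((c → ¬b) → (c ∨ b)) ∨ b)) → (((a ∧ (a ∧ a)) ∨ (a → c)) → (¬c → c))): 1 ≤ 1, so result = 1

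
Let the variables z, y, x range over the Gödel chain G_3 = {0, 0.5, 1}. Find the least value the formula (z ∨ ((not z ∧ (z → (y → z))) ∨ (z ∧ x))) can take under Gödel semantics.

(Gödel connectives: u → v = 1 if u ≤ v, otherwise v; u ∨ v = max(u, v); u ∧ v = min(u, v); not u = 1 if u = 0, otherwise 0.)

The minimum is attained at z = 0.5, y = 0, x = 0:
  not z: Gödel ¬ of 0.5 = 0 (operand ≠ 0)
  (y → z): 0 ≤ 0.5, so result = 1
  (z → (y → z)): 0.5 ≤ 1, so result = 1
  (not z ∧ (z → (y → z))) = min(0, 1) = 0
  (z ∧ x) = min(0.5, 0) = 0
  ((not z ∧ (z → (y → z))) ∨ (z ∧ x)) = max(0, 0) = 0
  (z ∨ ((not z ∧ (z → (y → z))) ∨ (z ∧ x))) = max(0.5, 0) = 0.5
Checking all 27 assignments confirms none give a value below 0.50.

0.50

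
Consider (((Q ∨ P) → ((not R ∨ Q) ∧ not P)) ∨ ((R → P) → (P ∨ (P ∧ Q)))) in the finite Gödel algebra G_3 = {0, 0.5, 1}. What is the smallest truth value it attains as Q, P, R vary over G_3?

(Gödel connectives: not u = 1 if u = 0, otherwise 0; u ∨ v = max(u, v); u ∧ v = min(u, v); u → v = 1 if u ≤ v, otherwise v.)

0.50

The minimum is attained at Q = 0, P = 0.5, R = 0:
  (Q ∨ P) = max(0, 0.5) = 0.5
  not R: Gödel ¬ of 0 = 1 (operand is 0)
  (not R ∨ Q) = max(1, 0) = 1
  not P: Gödel ¬ of 0.5 = 0 (operand ≠ 0)
  ((not R ∨ Q) ∧ not P) = min(1, 0) = 0
  ((Q ∨ P) → ((not R ∨ Q) ∧ not P)): 0.5 > 0, so result = 0
  (R → P): 0 ≤ 0.5, so result = 1
  (P ∧ Q) = min(0.5, 0) = 0
  (P ∨ (P ∧ Q)) = max(0.5, 0) = 0.5
  ((R → P) → (P ∨ (P ∧ Q))): 1 > 0.5, so result = 0.5
  (((Q ∨ P) → ((not R ∨ Q) ∧ not P)) ∨ ((R → P) → (P ∨ (P ∧ Q)))) = max(0, 0.5) = 0.5
Checking all 27 assignments confirms none give a value below 0.50.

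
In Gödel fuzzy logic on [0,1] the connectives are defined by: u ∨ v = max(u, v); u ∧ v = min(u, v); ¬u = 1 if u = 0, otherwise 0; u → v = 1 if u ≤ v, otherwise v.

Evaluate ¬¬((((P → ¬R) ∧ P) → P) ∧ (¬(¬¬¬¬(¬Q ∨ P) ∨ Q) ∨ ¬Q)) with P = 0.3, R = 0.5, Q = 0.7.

0.00

¬R: Gödel ¬ of 0.5 = 0 (operand ≠ 0)
(P → ¬R): 0.3 > 0, so result = 0
((P → ¬R) ∧ P) = min(0, 0.3) = 0
(((P → ¬R) ∧ P) → P): 0 ≤ 0.3, so result = 1
¬Q: Gödel ¬ of 0.7 = 0 (operand ≠ 0)
(¬Q ∨ P) = max(0, 0.3) = 0.3
¬(¬Q ∨ P): Gödel ¬ of 0.3 = 0 (operand ≠ 0)
¬¬(¬Q ∨ P): Gödel ¬ of 0 = 1 (operand is 0)
¬¬¬(¬Q ∨ P): Gödel ¬ of 1 = 0 (operand ≠ 0)
¬¬¬¬(¬Q ∨ P): Gödel ¬ of 0 = 1 (operand is 0)
(¬¬¬¬(¬Q ∨ P) ∨ Q) = max(1, 0.7) = 1
¬(¬¬¬¬(¬Q ∨ P) ∨ Q): Gödel ¬ of 1 = 0 (operand ≠ 0)
¬Q: Gödel ¬ of 0.7 = 0 (operand ≠ 0)
(¬(¬¬¬¬(¬Q ∨ P) ∨ Q) ∨ ¬Q) = max(0, 0) = 0
((((P → ¬R) ∧ P) → P) ∧ (¬(¬¬¬¬(¬Q ∨ P) ∨ Q) ∨ ¬Q)) = min(1, 0) = 0
¬((((P → ¬R) ∧ P) → P) ∧ (¬(¬¬¬¬(¬Q ∨ P) ∨ Q) ∨ ¬Q)): Gödel ¬ of 0 = 1 (operand is 0)
¬¬((((P → ¬R) ∧ P) → P) ∧ (¬(¬¬¬¬(¬Q ∨ P) ∨ Q) ∨ ¬Q)): Gödel ¬ of 1 = 0 (operand ≠ 0)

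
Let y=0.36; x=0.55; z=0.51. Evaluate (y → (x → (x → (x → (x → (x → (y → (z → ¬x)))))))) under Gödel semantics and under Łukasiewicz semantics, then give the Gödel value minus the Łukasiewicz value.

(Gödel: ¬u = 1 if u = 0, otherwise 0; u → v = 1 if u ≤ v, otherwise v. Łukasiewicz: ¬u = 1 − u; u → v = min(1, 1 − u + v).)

-1.00

Gödel evaluation:
  ¬x: Gödel ¬ of 0.55 = 0 (operand ≠ 0)
  (z → ¬x): 0.51 > 0, so result = 0
  (y → (z → ¬x)): 0.36 > 0, so result = 0
  (x → (y → (z → ¬x))): 0.55 > 0, so result = 0
  (x → (x → (y → (z → ¬x)))): 0.55 > 0, so result = 0
  (x → (x → (x → (y → (z → ¬x))))): 0.55 > 0, so result = 0
  (x → (x → (x → (x → (y → (z → ¬x)))))): 0.55 > 0, so result = 0
  (x → (x → (x → (x → (x → (y → (z → ¬x))))))): 0.55 > 0, so result = 0
  (y → (x → (x → (x → (x → (x → (y → (z → ¬x)))))))): 0.36 > 0, so result = 0
  Gödel value = 0
Łukasiewicz evaluation:
  ¬x: Łukasiewicz ¬ gives 1 − 0.55 = 0.45
  (z → ¬x): min(1, 1 − 0.51 + 0.45) = 0.94
  (y → (z → ¬x)): min(1, 1 − 0.36 + 0.94) = 1
  (x → (y → (z → ¬x))): min(1, 1 − 0.55 + 1) = 1
  (x → (x → (y → (z → ¬x)))): min(1, 1 − 0.55 + 1) = 1
  (x → (x → (x → (y → (z → ¬x))))): min(1, 1 − 0.55 + 1) = 1
  (x → (x → (x → (x → (y → (z → ¬x)))))): min(1, 1 − 0.55 + 1) = 1
  (x → (x → (x → (x → (x → (y → (z → ¬x))))))): min(1, 1 − 0.55 + 1) = 1
  (y → (x → (x → (x → (x → (x → (y → (z → ¬x)))))))): min(1, 1 − 0.36 + 1) = 1
  Łukasiewicz value = 1
Difference: 0 − 1 = -1.00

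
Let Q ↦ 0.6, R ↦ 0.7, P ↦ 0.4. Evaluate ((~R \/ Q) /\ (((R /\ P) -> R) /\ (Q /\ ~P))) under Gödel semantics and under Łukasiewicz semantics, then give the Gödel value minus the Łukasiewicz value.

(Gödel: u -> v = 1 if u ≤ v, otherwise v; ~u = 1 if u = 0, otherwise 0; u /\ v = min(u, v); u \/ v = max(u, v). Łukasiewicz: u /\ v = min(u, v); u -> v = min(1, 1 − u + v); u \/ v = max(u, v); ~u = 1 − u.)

Gödel evaluation:
  ~R: Gödel ¬ of 0.7 = 0 (operand ≠ 0)
  (~R \/ Q) = max(0, 0.6) = 0.6
  (R /\ P) = min(0.7, 0.4) = 0.4
  ((R /\ P) -> R): 0.4 ≤ 0.7, so result = 1
  ~P: Gödel ¬ of 0.4 = 0 (operand ≠ 0)
  (Q /\ ~P) = min(0.6, 0) = 0
  (((R /\ P) -> R) /\ (Q /\ ~P)) = min(1, 0) = 0
  ((~R \/ Q) /\ (((R /\ P) -> R) /\ (Q /\ ~P))) = min(0.6, 0) = 0
  Gödel value = 0
Łukasiewicz evaluation:
  ~R: Łukasiewicz ¬ gives 1 − 0.7 = 0.3
  (~R \/ Q) = max(0.3, 0.6) = 0.6
  (R /\ P) = min(0.7, 0.4) = 0.4
  ((R /\ P) -> R): min(1, 1 − 0.4 + 0.7) = 1
  ~P: Łukasiewicz ¬ gives 1 − 0.4 = 0.6
  (Q /\ ~P) = min(0.6, 0.6) = 0.6
  (((R /\ P) -> R) /\ (Q /\ ~P)) = min(1, 0.6) = 0.6
  ((~R \/ Q) /\ (((R /\ P) -> R) /\ (Q /\ ~P))) = min(0.6, 0.6) = 0.6
  Łukasiewicz value = 0.6
Difference: 0 − 0.6 = -0.60

-0.60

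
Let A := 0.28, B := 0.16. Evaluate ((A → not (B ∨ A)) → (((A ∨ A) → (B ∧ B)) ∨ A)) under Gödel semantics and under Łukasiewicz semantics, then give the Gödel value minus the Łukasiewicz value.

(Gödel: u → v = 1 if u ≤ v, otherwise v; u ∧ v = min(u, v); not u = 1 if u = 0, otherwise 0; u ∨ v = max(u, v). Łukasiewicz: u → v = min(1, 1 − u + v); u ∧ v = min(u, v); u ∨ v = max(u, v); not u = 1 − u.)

0.12

Gödel evaluation:
  (B ∨ A) = max(0.16, 0.28) = 0.28
  not (B ∨ A): Gödel ¬ of 0.28 = 0 (operand ≠ 0)
  (A → not (B ∨ A)): 0.28 > 0, so result = 0
  (A ∨ A) = max(0.28, 0.28) = 0.28
  (B ∧ B) = min(0.16, 0.16) = 0.16
  ((A ∨ A) → (B ∧ B)): 0.28 > 0.16, so result = 0.16
  (((A ∨ A) → (B ∧ B)) ∨ A) = max(0.16, 0.28) = 0.28
  ((A → not (B ∨ A)) → (((A ∨ A) → (B ∧ B)) ∨ A)): 0 ≤ 0.28, so result = 1
  Gödel value = 1
Łukasiewicz evaluation:
  (B ∨ A) = max(0.16, 0.28) = 0.28
  not (B ∨ A): Łukasiewicz ¬ gives 1 − 0.28 = 0.72
  (A → not (B ∨ A)): min(1, 1 − 0.28 + 0.72) = 1
  (A ∨ A) = max(0.28, 0.28) = 0.28
  (B ∧ B) = min(0.16, 0.16) = 0.16
  ((A ∨ A) → (B ∧ B)): min(1, 1 − 0.28 + 0.16) = 0.88
  (((A ∨ A) → (B ∧ B)) ∨ A) = max(0.88, 0.28) = 0.88
  ((A → not (B ∨ A)) → (((A ∨ A) → (B ∧ B)) ∨ A)): min(1, 1 − 1 + 0.88) = 0.88
  Łukasiewicz value = 0.88
Difference: 1 − 0.88 = 0.12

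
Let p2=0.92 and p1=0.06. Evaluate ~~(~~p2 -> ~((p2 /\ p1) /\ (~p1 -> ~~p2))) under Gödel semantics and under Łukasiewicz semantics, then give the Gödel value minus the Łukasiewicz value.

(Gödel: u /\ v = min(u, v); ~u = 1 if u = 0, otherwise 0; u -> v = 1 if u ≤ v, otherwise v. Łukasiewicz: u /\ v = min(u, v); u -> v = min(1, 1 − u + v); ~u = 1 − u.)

Gödel evaluation:
  ~p2: Gödel ¬ of 0.92 = 0 (operand ≠ 0)
  ~~p2: Gödel ¬ of 0 = 1 (operand is 0)
  (p2 /\ p1) = min(0.92, 0.06) = 0.06
  ~p1: Gödel ¬ of 0.06 = 0 (operand ≠ 0)
  ~p2: Gödel ¬ of 0.92 = 0 (operand ≠ 0)
  ~~p2: Gödel ¬ of 0 = 1 (operand is 0)
  (~p1 -> ~~p2): 0 ≤ 1, so result = 1
  ((p2 /\ p1) /\ (~p1 -> ~~p2)) = min(0.06, 1) = 0.06
  ~((p2 /\ p1) /\ (~p1 -> ~~p2)): Gödel ¬ of 0.06 = 0 (operand ≠ 0)
  (~~p2 -> ~((p2 /\ p1) /\ (~p1 -> ~~p2))): 1 > 0, so result = 0
  ~(~~p2 -> ~((p2 /\ p1) /\ (~p1 -> ~~p2))): Gödel ¬ of 0 = 1 (operand is 0)
  ~~(~~p2 -> ~((p2 /\ p1) /\ (~p1 -> ~~p2))): Gödel ¬ of 1 = 0 (operand ≠ 0)
  Gödel value = 0
Łukasiewicz evaluation:
  ~p2: Łukasiewicz ¬ gives 1 − 0.92 = 0.08
  ~~p2: Łukasiewicz ¬ gives 1 − 0.08 = 0.92
  (p2 /\ p1) = min(0.92, 0.06) = 0.06
  ~p1: Łukasiewicz ¬ gives 1 − 0.06 = 0.94
  ~p2: Łukasiewicz ¬ gives 1 − 0.92 = 0.08
  ~~p2: Łukasiewicz ¬ gives 1 − 0.08 = 0.92
  (~p1 -> ~~p2): min(1, 1 − 0.94 + 0.92) = 0.98
  ((p2 /\ p1) /\ (~p1 -> ~~p2)) = min(0.06, 0.98) = 0.06
  ~((p2 /\ p1) /\ (~p1 -> ~~p2)): Łukasiewicz ¬ gives 1 − 0.06 = 0.94
  (~~p2 -> ~((p2 /\ p1) /\ (~p1 -> ~~p2))): min(1, 1 − 0.92 + 0.94) = 1
  ~(~~p2 -> ~((p2 /\ p1) /\ (~p1 -> ~~p2))): Łukasiewicz ¬ gives 1 − 1 = 0
  ~~(~~p2 -> ~((p2 /\ p1) /\ (~p1 -> ~~p2))): Łukasiewicz ¬ gives 1 − 0 = 1
  Łukasiewicz value = 1
Difference: 0 − 1 = -1.00

-1.00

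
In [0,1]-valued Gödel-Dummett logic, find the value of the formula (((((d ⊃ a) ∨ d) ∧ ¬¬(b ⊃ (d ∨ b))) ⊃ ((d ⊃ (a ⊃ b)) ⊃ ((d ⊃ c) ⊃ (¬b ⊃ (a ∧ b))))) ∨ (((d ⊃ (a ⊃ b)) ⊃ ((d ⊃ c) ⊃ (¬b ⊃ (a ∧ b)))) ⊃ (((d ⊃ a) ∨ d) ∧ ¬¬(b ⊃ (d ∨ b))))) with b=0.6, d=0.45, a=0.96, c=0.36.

(d ⊃ a): 0.45 ≤ 0.96, so result = 1
((d ⊃ a) ∨ d) = max(1, 0.45) = 1
(d ∨ b) = max(0.45, 0.6) = 0.6
(b ⊃ (d ∨ b)): 0.6 ≤ 0.6, so result = 1
¬(b ⊃ (d ∨ b)): Gödel ¬ of 1 = 0 (operand ≠ 0)
¬¬(b ⊃ (d ∨ b)): Gödel ¬ of 0 = 1 (operand is 0)
(((d ⊃ a) ∨ d) ∧ ¬¬(b ⊃ (d ∨ b))) = min(1, 1) = 1
(a ⊃ b): 0.96 > 0.6, so result = 0.6
(d ⊃ (a ⊃ b)): 0.45 ≤ 0.6, so result = 1
(d ⊃ c): 0.45 > 0.36, so result = 0.36
¬b: Gödel ¬ of 0.6 = 0 (operand ≠ 0)
(a ∧ b) = min(0.96, 0.6) = 0.6
(¬b ⊃ (a ∧ b)): 0 ≤ 0.6, so result = 1
((d ⊃ c) ⊃ (¬b ⊃ (a ∧ b))): 0.36 ≤ 1, so result = 1
((d ⊃ (a ⊃ b)) ⊃ ((d ⊃ c) ⊃ (¬b ⊃ (a ∧ b)))): 1 ≤ 1, so result = 1
((((d ⊃ a) ∨ d) ∧ ¬¬(b ⊃ (d ∨ b))) ⊃ ((d ⊃ (a ⊃ b)) ⊃ ((d ⊃ c) ⊃ (¬b ⊃ (a ∧ b))))): 1 ≤ 1, so result = 1
(a ⊃ b): 0.96 > 0.6, so result = 0.6
(d ⊃ (a ⊃ b)): 0.45 ≤ 0.6, so result = 1
(d ⊃ c): 0.45 > 0.36, so result = 0.36
¬b: Gödel ¬ of 0.6 = 0 (operand ≠ 0)
(a ∧ b) = min(0.96, 0.6) = 0.6
(¬b ⊃ (a ∧ b)): 0 ≤ 0.6, so result = 1
((d ⊃ c) ⊃ (¬b ⊃ (a ∧ b))): 0.36 ≤ 1, so result = 1
((d ⊃ (a ⊃ b)) ⊃ ((d ⊃ c) ⊃ (¬b ⊃ (a ∧ b)))): 1 ≤ 1, so result = 1
(d ⊃ a): 0.45 ≤ 0.96, so result = 1
((d ⊃ a) ∨ d) = max(1, 0.45) = 1
(d ∨ b) = max(0.45, 0.6) = 0.6
(b ⊃ (d ∨ b)): 0.6 ≤ 0.6, so result = 1
¬(b ⊃ (d ∨ b)): Gödel ¬ of 1 = 0 (operand ≠ 0)
¬¬(b ⊃ (d ∨ b)): Gödel ¬ of 0 = 1 (operand is 0)
(((d ⊃ a) ∨ d) ∧ ¬¬(b ⊃ (d ∨ b))) = min(1, 1) = 1
(((d ⊃ (a ⊃ b)) ⊃ ((d ⊃ c) ⊃ (¬b ⊃ (a ∧ b)))) ⊃ (((d ⊃ a) ∨ d) ∧ ¬¬(b ⊃ (d ∨ b)))): 1 ≤ 1, so result = 1
(((((d ⊃ a) ∨ d) ∧ ¬¬(b ⊃ (d ∨ b))) ⊃ ((d ⊃ (a ⊃ b)) ⊃ ((d ⊃ c) ⊃ (¬b ⊃ (a ∧ b))))) ∨ (((d ⊃ (a ⊃ b)) ⊃ ((d ⊃ c) ⊃ (¬b ⊃ (a ∧ b)))) ⊃ (((d ⊃ a) ∨ d) ∧ ¬¬(b ⊃ (d ∨ b))))) = max(1, 1) = 1

1.00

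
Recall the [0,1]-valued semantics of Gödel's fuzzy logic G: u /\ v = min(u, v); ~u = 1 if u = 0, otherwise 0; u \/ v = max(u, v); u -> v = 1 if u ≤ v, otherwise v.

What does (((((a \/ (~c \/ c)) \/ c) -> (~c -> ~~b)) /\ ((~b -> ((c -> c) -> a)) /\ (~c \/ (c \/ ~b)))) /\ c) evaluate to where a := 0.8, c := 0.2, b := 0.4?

0.20

~c: Gödel ¬ of 0.2 = 0 (operand ≠ 0)
(~c \/ c) = max(0, 0.2) = 0.2
(a \/ (~c \/ c)) = max(0.8, 0.2) = 0.8
((a \/ (~c \/ c)) \/ c) = max(0.8, 0.2) = 0.8
~c: Gödel ¬ of 0.2 = 0 (operand ≠ 0)
~b: Gödel ¬ of 0.4 = 0 (operand ≠ 0)
~~b: Gödel ¬ of 0 = 1 (operand is 0)
(~c -> ~~b): 0 ≤ 1, so result = 1
(((a \/ (~c \/ c)) \/ c) -> (~c -> ~~b)): 0.8 ≤ 1, so result = 1
~b: Gödel ¬ of 0.4 = 0 (operand ≠ 0)
(c -> c): 0.2 ≤ 0.2, so result = 1
((c -> c) -> a): 1 > 0.8, so result = 0.8
(~b -> ((c -> c) -> a)): 0 ≤ 0.8, so result = 1
~c: Gödel ¬ of 0.2 = 0 (operand ≠ 0)
~b: Gödel ¬ of 0.4 = 0 (operand ≠ 0)
(c \/ ~b) = max(0.2, 0) = 0.2
(~c \/ (c \/ ~b)) = max(0, 0.2) = 0.2
((~b -> ((c -> c) -> a)) /\ (~c \/ (c \/ ~b))) = min(1, 0.2) = 0.2
((((a \/ (~c \/ c)) \/ c) -> (~c -> ~~b)) /\ ((~b -> ((c -> c) -> a)) /\ (~c \/ (c \/ ~b)))) = min(1, 0.2) = 0.2
(((((a \/ (~c \/ c)) \/ c) -> (~c -> ~~b)) /\ ((~b -> ((c -> c) -> a)) /\ (~c \/ (c \/ ~b)))) /\ c) = min(0.2, 0.2) = 0.2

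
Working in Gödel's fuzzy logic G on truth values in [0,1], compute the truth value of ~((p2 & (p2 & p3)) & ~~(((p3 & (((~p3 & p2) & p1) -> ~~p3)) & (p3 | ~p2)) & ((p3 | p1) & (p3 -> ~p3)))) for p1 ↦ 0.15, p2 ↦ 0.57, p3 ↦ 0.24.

(p2 & p3) = min(0.57, 0.24) = 0.24
(p2 & (p2 & p3)) = min(0.57, 0.24) = 0.24
~p3: Gödel ¬ of 0.24 = 0 (operand ≠ 0)
(~p3 & p2) = min(0, 0.57) = 0
((~p3 & p2) & p1) = min(0, 0.15) = 0
~p3: Gödel ¬ of 0.24 = 0 (operand ≠ 0)
~~p3: Gödel ¬ of 0 = 1 (operand is 0)
(((~p3 & p2) & p1) -> ~~p3): 0 ≤ 1, so result = 1
(p3 & (((~p3 & p2) & p1) -> ~~p3)) = min(0.24, 1) = 0.24
~p2: Gödel ¬ of 0.57 = 0 (operand ≠ 0)
(p3 | ~p2) = max(0.24, 0) = 0.24
((p3 & (((~p3 & p2) & p1) -> ~~p3)) & (p3 | ~p2)) = min(0.24, 0.24) = 0.24
(p3 | p1) = max(0.24, 0.15) = 0.24
~p3: Gödel ¬ of 0.24 = 0 (operand ≠ 0)
(p3 -> ~p3): 0.24 > 0, so result = 0
((p3 | p1) & (p3 -> ~p3)) = min(0.24, 0) = 0
(((p3 & (((~p3 & p2) & p1) -> ~~p3)) & (p3 | ~p2)) & ((p3 | p1) & (p3 -> ~p3))) = min(0.24, 0) = 0
~(((p3 & (((~p3 & p2) & p1) -> ~~p3)) & (p3 | ~p2)) & ((p3 | p1) & (p3 -> ~p3))): Gödel ¬ of 0 = 1 (operand is 0)
~~(((p3 & (((~p3 & p2) & p1) -> ~~p3)) & (p3 | ~p2)) & ((p3 | p1) & (p3 -> ~p3))): Gödel ¬ of 1 = 0 (operand ≠ 0)
((p2 & (p2 & p3)) & ~~(((p3 & (((~p3 & p2) & p1) -> ~~p3)) & (p3 | ~p2)) & ((p3 | p1) & (p3 -> ~p3)))) = min(0.24, 0) = 0
~((p2 & (p2 & p3)) & ~~(((p3 & (((~p3 & p2) & p1) -> ~~p3)) & (p3 | ~p2)) & ((p3 | p1) & (p3 -> ~p3)))): Gödel ¬ of 0 = 1 (operand is 0)

1.00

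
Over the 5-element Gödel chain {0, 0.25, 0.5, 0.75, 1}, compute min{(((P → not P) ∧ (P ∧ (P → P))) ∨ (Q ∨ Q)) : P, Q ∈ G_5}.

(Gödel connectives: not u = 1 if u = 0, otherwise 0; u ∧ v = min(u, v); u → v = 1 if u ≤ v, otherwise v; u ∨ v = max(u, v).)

The minimum is attained at P = 0, Q = 0:
  not P: Gödel ¬ of 0 = 1 (operand is 0)
  (P → not P): 0 ≤ 1, so result = 1
  (P → P): 0 ≤ 0, so result = 1
  (P ∧ (P → P)) = min(0, 1) = 0
  ((P → not P) ∧ (P ∧ (P → P))) = min(1, 0) = 0
  (Q ∨ Q) = max(0, 0) = 0
  (((P → not P) ∧ (P ∧ (P → P))) ∨ (Q ∨ Q)) = max(0, 0) = 0
Checking all 25 assignments confirms none give a value below 0.00.

0.00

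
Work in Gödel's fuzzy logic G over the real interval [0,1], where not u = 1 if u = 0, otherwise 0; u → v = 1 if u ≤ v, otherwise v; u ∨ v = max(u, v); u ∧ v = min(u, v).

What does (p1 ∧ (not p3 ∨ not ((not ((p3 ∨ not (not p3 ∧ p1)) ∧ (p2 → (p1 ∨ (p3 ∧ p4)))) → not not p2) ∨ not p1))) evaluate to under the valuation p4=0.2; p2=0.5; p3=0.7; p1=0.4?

not p3: Gödel ¬ of 0.7 = 0 (operand ≠ 0)
not p3: Gödel ¬ of 0.7 = 0 (operand ≠ 0)
(not p3 ∧ p1) = min(0, 0.4) = 0
not (not p3 ∧ p1): Gödel ¬ of 0 = 1 (operand is 0)
(p3 ∨ not (not p3 ∧ p1)) = max(0.7, 1) = 1
(p3 ∧ p4) = min(0.7, 0.2) = 0.2
(p1 ∨ (p3 ∧ p4)) = max(0.4, 0.2) = 0.4
(p2 → (p1 ∨ (p3 ∧ p4))): 0.5 > 0.4, so result = 0.4
((p3 ∨ not (not p3 ∧ p1)) ∧ (p2 → (p1 ∨ (p3 ∧ p4)))) = min(1, 0.4) = 0.4
not ((p3 ∨ not (not p3 ∧ p1)) ∧ (p2 → (p1 ∨ (p3 ∧ p4)))): Gödel ¬ of 0.4 = 0 (operand ≠ 0)
not p2: Gödel ¬ of 0.5 = 0 (operand ≠ 0)
not not p2: Gödel ¬ of 0 = 1 (operand is 0)
(not ((p3 ∨ not (not p3 ∧ p1)) ∧ (p2 → (p1 ∨ (p3 ∧ p4)))) → not not p2): 0 ≤ 1, so result = 1
not p1: Gödel ¬ of 0.4 = 0 (operand ≠ 0)
((not ((p3 ∨ not (not p3 ∧ p1)) ∧ (p2 → (p1 ∨ (p3 ∧ p4)))) → not not p2) ∨ not p1) = max(1, 0) = 1
not ((not ((p3 ∨ not (not p3 ∧ p1)) ∧ (p2 → (p1 ∨ (p3 ∧ p4)))) → not not p2) ∨ not p1): Gödel ¬ of 1 = 0 (operand ≠ 0)
(not p3 ∨ not ((not ((p3 ∨ not (not p3 ∧ p1)) ∧ (p2 → (p1 ∨ (p3 ∧ p4)))) → not not p2) ∨ not p1)) = max(0, 0) = 0
(p1 ∧ (not p3 ∨ not ((not ((p3 ∨ not (not p3 ∧ p1)) ∧ (p2 → (p1 ∨ (p3 ∧ p4)))) → not not p2) ∨ not p1))) = min(0.4, 0) = 0

0.00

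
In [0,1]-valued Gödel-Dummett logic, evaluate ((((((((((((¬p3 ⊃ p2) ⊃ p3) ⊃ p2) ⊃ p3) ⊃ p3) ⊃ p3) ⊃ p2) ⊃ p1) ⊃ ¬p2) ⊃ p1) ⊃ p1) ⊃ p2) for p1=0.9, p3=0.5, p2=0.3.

0.30

¬p3: Gödel ¬ of 0.5 = 0 (operand ≠ 0)
(¬p3 ⊃ p2): 0 ≤ 0.3, so result = 1
((¬p3 ⊃ p2) ⊃ p3): 1 > 0.5, so result = 0.5
(((¬p3 ⊃ p2) ⊃ p3) ⊃ p2): 0.5 > 0.3, so result = 0.3
((((¬p3 ⊃ p2) ⊃ p3) ⊃ p2) ⊃ p3): 0.3 ≤ 0.5, so result = 1
(((((¬p3 ⊃ p2) ⊃ p3) ⊃ p2) ⊃ p3) ⊃ p3): 1 > 0.5, so result = 0.5
((((((¬p3 ⊃ p2) ⊃ p3) ⊃ p2) ⊃ p3) ⊃ p3) ⊃ p3): 0.5 ≤ 0.5, so result = 1
(((((((¬p3 ⊃ p2) ⊃ p3) ⊃ p2) ⊃ p3) ⊃ p3) ⊃ p3) ⊃ p2): 1 > 0.3, so result = 0.3
((((((((¬p3 ⊃ p2) ⊃ p3) ⊃ p2) ⊃ p3) ⊃ p3) ⊃ p3) ⊃ p2) ⊃ p1): 0.3 ≤ 0.9, so result = 1
¬p2: Gödel ¬ of 0.3 = 0 (operand ≠ 0)
(((((((((¬p3 ⊃ p2) ⊃ p3) ⊃ p2) ⊃ p3) ⊃ p3) ⊃ p3) ⊃ p2) ⊃ p1) ⊃ ¬p2): 1 > 0, so result = 0
((((((((((¬p3 ⊃ p2) ⊃ p3) ⊃ p2) ⊃ p3) ⊃ p3) ⊃ p3) ⊃ p2) ⊃ p1) ⊃ ¬p2) ⊃ p1): 0 ≤ 0.9, so result = 1
(((((((((((¬p3 ⊃ p2) ⊃ p3) ⊃ p2) ⊃ p3) ⊃ p3) ⊃ p3) ⊃ p2) ⊃ p1) ⊃ ¬p2) ⊃ p1) ⊃ p1): 1 > 0.9, so result = 0.9
((((((((((((¬p3 ⊃ p2) ⊃ p3) ⊃ p2) ⊃ p3) ⊃ p3) ⊃ p3) ⊃ p2) ⊃ p1) ⊃ ¬p2) ⊃ p1) ⊃ p1) ⊃ p2): 0.9 > 0.3, so result = 0.3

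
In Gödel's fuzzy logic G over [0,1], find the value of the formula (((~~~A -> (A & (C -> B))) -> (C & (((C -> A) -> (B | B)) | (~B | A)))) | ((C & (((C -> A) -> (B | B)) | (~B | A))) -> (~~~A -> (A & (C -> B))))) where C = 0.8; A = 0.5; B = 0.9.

1.00

~A: Gödel ¬ of 0.5 = 0 (operand ≠ 0)
~~A: Gödel ¬ of 0 = 1 (operand is 0)
~~~A: Gödel ¬ of 1 = 0 (operand ≠ 0)
(C -> B): 0.8 ≤ 0.9, so result = 1
(A & (C -> B)) = min(0.5, 1) = 0.5
(~~~A -> (A & (C -> B))): 0 ≤ 0.5, so result = 1
(C -> A): 0.8 > 0.5, so result = 0.5
(B | B) = max(0.9, 0.9) = 0.9
((C -> A) -> (B | B)): 0.5 ≤ 0.9, so result = 1
~B: Gödel ¬ of 0.9 = 0 (operand ≠ 0)
(~B | A) = max(0, 0.5) = 0.5
(((C -> A) -> (B | B)) | (~B | A)) = max(1, 0.5) = 1
(C & (((C -> A) -> (B | B)) | (~B | A))) = min(0.8, 1) = 0.8
((~~~A -> (A & (C -> B))) -> (C & (((C -> A) -> (B | B)) | (~B | A)))): 1 > 0.8, so result = 0.8
(C -> A): 0.8 > 0.5, so result = 0.5
(B | B) = max(0.9, 0.9) = 0.9
((C -> A) -> (B | B)): 0.5 ≤ 0.9, so result = 1
~B: Gödel ¬ of 0.9 = 0 (operand ≠ 0)
(~B | A) = max(0, 0.5) = 0.5
(((C -> A) -> (B | B)) | (~B | A)) = max(1, 0.5) = 1
(C & (((C -> A) -> (B | B)) | (~B | A))) = min(0.8, 1) = 0.8
~A: Gödel ¬ of 0.5 = 0 (operand ≠ 0)
~~A: Gödel ¬ of 0 = 1 (operand is 0)
~~~A: Gödel ¬ of 1 = 0 (operand ≠ 0)
(C -> B): 0.8 ≤ 0.9, so result = 1
(A & (C -> B)) = min(0.5, 1) = 0.5
(~~~A -> (A & (C -> B))): 0 ≤ 0.5, so result = 1
((C & (((C -> A) -> (B | B)) | (~B | A))) -> (~~~A -> (A & (C -> B)))): 0.8 ≤ 1, so result = 1
(((~~~A -> (A & (C -> B))) -> (C & (((C -> A) -> (B | B)) | (~B | A)))) | ((C & (((C -> A) -> (B | B)) | (~B | A))) -> (~~~A -> (A & (C -> B))))) = max(0.8, 1) = 1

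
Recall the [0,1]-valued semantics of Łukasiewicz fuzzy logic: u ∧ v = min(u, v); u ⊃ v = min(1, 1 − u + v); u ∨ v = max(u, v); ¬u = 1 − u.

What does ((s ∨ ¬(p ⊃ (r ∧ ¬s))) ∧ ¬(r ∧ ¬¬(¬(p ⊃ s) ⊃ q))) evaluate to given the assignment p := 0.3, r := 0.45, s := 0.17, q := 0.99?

¬s: Łukasiewicz ¬ gives 1 − 0.17 = 0.83
(r ∧ ¬s) = min(0.45, 0.83) = 0.45
(p ⊃ (r ∧ ¬s)): min(1, 1 − 0.3 + 0.45) = 1
¬(p ⊃ (r ∧ ¬s)): Łukasiewicz ¬ gives 1 − 1 = 0
(s ∨ ¬(p ⊃ (r ∧ ¬s))) = max(0.17, 0) = 0.17
(p ⊃ s): min(1, 1 − 0.3 + 0.17) = 0.87
¬(p ⊃ s): Łukasiewicz ¬ gives 1 − 0.87 = 0.13
(¬(p ⊃ s) ⊃ q): min(1, 1 − 0.13 + 0.99) = 1
¬(¬(p ⊃ s) ⊃ q): Łukasiewicz ¬ gives 1 − 1 = 0
¬¬(¬(p ⊃ s) ⊃ q): Łukasiewicz ¬ gives 1 − 0 = 1
(r ∧ ¬¬(¬(p ⊃ s) ⊃ q)) = min(0.45, 1) = 0.45
¬(r ∧ ¬¬(¬(p ⊃ s) ⊃ q)): Łukasiewicz ¬ gives 1 − 0.45 = 0.55
((s ∨ ¬(p ⊃ (r ∧ ¬s))) ∧ ¬(r ∧ ¬¬(¬(p ⊃ s) ⊃ q))) = min(0.17, 0.55) = 0.17

0.17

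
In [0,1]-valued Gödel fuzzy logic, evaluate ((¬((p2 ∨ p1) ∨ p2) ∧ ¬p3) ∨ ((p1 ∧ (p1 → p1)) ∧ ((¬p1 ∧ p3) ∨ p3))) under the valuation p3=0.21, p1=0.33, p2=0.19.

0.21

(p2 ∨ p1) = max(0.19, 0.33) = 0.33
((p2 ∨ p1) ∨ p2) = max(0.33, 0.19) = 0.33
¬((p2 ∨ p1) ∨ p2): Gödel ¬ of 0.33 = 0 (operand ≠ 0)
¬p3: Gödel ¬ of 0.21 = 0 (operand ≠ 0)
(¬((p2 ∨ p1) ∨ p2) ∧ ¬p3) = min(0, 0) = 0
(p1 → p1): 0.33 ≤ 0.33, so result = 1
(p1 ∧ (p1 → p1)) = min(0.33, 1) = 0.33
¬p1: Gödel ¬ of 0.33 = 0 (operand ≠ 0)
(¬p1 ∧ p3) = min(0, 0.21) = 0
((¬p1 ∧ p3) ∨ p3) = max(0, 0.21) = 0.21
((p1 ∧ (p1 → p1)) ∧ ((¬p1 ∧ p3) ∨ p3)) = min(0.33, 0.21) = 0.21
((¬((p2 ∨ p1) ∨ p2) ∧ ¬p3) ∨ ((p1 ∧ (p1 → p1)) ∧ ((¬p1 ∧ p3) ∨ p3))) = max(0, 0.21) = 0.21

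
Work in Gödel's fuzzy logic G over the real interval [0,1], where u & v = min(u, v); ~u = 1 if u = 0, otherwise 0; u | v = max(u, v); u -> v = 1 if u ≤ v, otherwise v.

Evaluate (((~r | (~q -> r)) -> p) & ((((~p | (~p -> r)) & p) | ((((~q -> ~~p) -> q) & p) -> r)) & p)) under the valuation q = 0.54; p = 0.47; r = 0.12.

0.47

~r: Gödel ¬ of 0.12 = 0 (operand ≠ 0)
~q: Gödel ¬ of 0.54 = 0 (operand ≠ 0)
(~q -> r): 0 ≤ 0.12, so result = 1
(~r | (~q -> r)) = max(0, 1) = 1
((~r | (~q -> r)) -> p): 1 > 0.47, so result = 0.47
~p: Gödel ¬ of 0.47 = 0 (operand ≠ 0)
~p: Gödel ¬ of 0.47 = 0 (operand ≠ 0)
(~p -> r): 0 ≤ 0.12, so result = 1
(~p | (~p -> r)) = max(0, 1) = 1
((~p | (~p -> r)) & p) = min(1, 0.47) = 0.47
~q: Gödel ¬ of 0.54 = 0 (operand ≠ 0)
~p: Gödel ¬ of 0.47 = 0 (operand ≠ 0)
~~p: Gödel ¬ of 0 = 1 (operand is 0)
(~q -> ~~p): 0 ≤ 1, so result = 1
((~q -> ~~p) -> q): 1 > 0.54, so result = 0.54
(((~q -> ~~p) -> q) & p) = min(0.54, 0.47) = 0.47
((((~q -> ~~p) -> q) & p) -> r): 0.47 > 0.12, so result = 0.12
(((~p | (~p -> r)) & p) | ((((~q -> ~~p) -> q) & p) -> r)) = max(0.47, 0.12) = 0.47
((((~p | (~p -> r)) & p) | ((((~q -> ~~p) -> q) & p) -> r)) & p) = min(0.47, 0.47) = 0.47
(((~r | (~q -> r)) -> p) & ((((~p | (~p -> r)) & p) | ((((~q -> ~~p) -> q) & p) -> r)) & p)) = min(0.47, 0.47) = 0.47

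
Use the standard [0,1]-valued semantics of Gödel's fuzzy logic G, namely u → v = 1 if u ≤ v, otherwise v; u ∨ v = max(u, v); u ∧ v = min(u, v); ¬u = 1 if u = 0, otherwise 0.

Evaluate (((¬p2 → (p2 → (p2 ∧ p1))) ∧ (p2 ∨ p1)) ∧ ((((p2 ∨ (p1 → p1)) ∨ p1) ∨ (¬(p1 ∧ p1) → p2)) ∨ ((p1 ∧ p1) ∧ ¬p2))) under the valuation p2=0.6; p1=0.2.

0.60

¬p2: Gödel ¬ of 0.6 = 0 (operand ≠ 0)
(p2 ∧ p1) = min(0.6, 0.2) = 0.2
(p2 → (p2 ∧ p1)): 0.6 > 0.2, so result = 0.2
(¬p2 → (p2 → (p2 ∧ p1))): 0 ≤ 0.2, so result = 1
(p2 ∨ p1) = max(0.6, 0.2) = 0.6
((¬p2 → (p2 → (p2 ∧ p1))) ∧ (p2 ∨ p1)) = min(1, 0.6) = 0.6
(p1 → p1): 0.2 ≤ 0.2, so result = 1
(p2 ∨ (p1 → p1)) = max(0.6, 1) = 1
((p2 ∨ (p1 → p1)) ∨ p1) = max(1, 0.2) = 1
(p1 ∧ p1) = min(0.2, 0.2) = 0.2
¬(p1 ∧ p1): Gödel ¬ of 0.2 = 0 (operand ≠ 0)
(¬(p1 ∧ p1) → p2): 0 ≤ 0.6, so result = 1
(((p2 ∨ (p1 → p1)) ∨ p1) ∨ (¬(p1 ∧ p1) → p2)) = max(1, 1) = 1
(p1 ∧ p1) = min(0.2, 0.2) = 0.2
¬p2: Gödel ¬ of 0.6 = 0 (operand ≠ 0)
((p1 ∧ p1) ∧ ¬p2) = min(0.2, 0) = 0
((((p2 ∨ (p1 → p1)) ∨ p1) ∨ (¬(p1 ∧ p1) → p2)) ∨ ((p1 ∧ p1) ∧ ¬p2)) = max(1, 0) = 1
(((¬p2 → (p2 → (p2 ∧ p1))) ∧ (p2 ∨ p1)) ∧ ((((p2 ∨ (p1 → p1)) ∨ p1) ∨ (¬(p1 ∧ p1) → p2)) ∨ ((p1 ∧ p1) ∧ ¬p2))) = min(0.6, 1) = 0.6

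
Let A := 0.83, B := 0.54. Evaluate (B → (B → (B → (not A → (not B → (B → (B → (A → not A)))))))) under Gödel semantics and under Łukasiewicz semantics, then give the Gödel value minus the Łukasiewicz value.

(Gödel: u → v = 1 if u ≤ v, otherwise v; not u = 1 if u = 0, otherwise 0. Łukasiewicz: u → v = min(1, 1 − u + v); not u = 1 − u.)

Gödel evaluation:
  not A: Gödel ¬ of 0.83 = 0 (operand ≠ 0)
  not B: Gödel ¬ of 0.54 = 0 (operand ≠ 0)
  not A: Gödel ¬ of 0.83 = 0 (operand ≠ 0)
  (A → not A): 0.83 > 0, so result = 0
  (B → (A → not A)): 0.54 > 0, so result = 0
  (B → (B → (A → not A))): 0.54 > 0, so result = 0
  (not B → (B → (B → (A → not A)))): 0 ≤ 0, so result = 1
  (not A → (not B → (B → (B → (A → not A))))): 0 ≤ 1, so result = 1
  (B → (not A → (not B → (B → (B → (A → not A)))))): 0.54 ≤ 1, so result = 1
  (B → (B → (not A → (not B → (B → (B → (A → not A))))))): 0.54 ≤ 1, so result = 1
  (B → (B → (B → (not A → (not B → (B → (B → (A → not A)))))))): 0.54 ≤ 1, so result = 1
  Gödel value = 1
Łukasiewicz evaluation:
  not A: Łukasiewicz ¬ gives 1 − 0.83 = 0.17
  not B: Łukasiewicz ¬ gives 1 − 0.54 = 0.46
  not A: Łukasiewicz ¬ gives 1 − 0.83 = 0.17
  (A → not A): min(1, 1 − 0.83 + 0.17) = 0.34
  (B → (A → not A)): min(1, 1 − 0.54 + 0.34) = 0.8
  (B → (B → (A → not A))): min(1, 1 − 0.54 + 0.8) = 1
  (not B → (B → (B → (A → not A)))): min(1, 1 − 0.46 + 1) = 1
  (not A → (not B → (B → (B → (A → not A))))): min(1, 1 − 0.17 + 1) = 1
  (B → (not A → (not B → (B → (B → (A → not A)))))): min(1, 1 − 0.54 + 1) = 1
  (B → (B → (not A → (not B → (B → (B → (A → not A))))))): min(1, 1 − 0.54 + 1) = 1
  (B → (B → (B → (not A → (not B → (B → (B → (A → not A)))))))): min(1, 1 − 0.54 + 1) = 1
  Łukasiewicz value = 1
Difference: 1 − 1 = 0.00

0.00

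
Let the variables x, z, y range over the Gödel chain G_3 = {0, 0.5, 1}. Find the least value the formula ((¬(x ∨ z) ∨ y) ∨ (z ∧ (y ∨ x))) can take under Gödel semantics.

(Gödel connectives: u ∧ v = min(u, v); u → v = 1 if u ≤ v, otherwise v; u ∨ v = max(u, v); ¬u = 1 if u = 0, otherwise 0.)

0.00

The minimum is attained at x = 0, z = 0.5, y = 0:
  (x ∨ z) = max(0, 0.5) = 0.5
  ¬(x ∨ z): Gödel ¬ of 0.5 = 0 (operand ≠ 0)
  (¬(x ∨ z) ∨ y) = max(0, 0) = 0
  (y ∨ x) = max(0, 0) = 0
  (z ∧ (y ∨ x)) = min(0.5, 0) = 0
  ((¬(x ∨ z) ∨ y) ∨ (z ∧ (y ∨ x))) = max(0, 0) = 0
Checking all 27 assignments confirms none give a value below 0.00.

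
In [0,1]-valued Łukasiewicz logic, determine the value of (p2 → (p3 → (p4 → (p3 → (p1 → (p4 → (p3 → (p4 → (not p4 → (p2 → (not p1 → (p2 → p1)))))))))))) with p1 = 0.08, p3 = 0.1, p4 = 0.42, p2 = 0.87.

not p4: Łukasiewicz ¬ gives 1 − 0.42 = 0.58
not p1: Łukasiewicz ¬ gives 1 − 0.08 = 0.92
(p2 → p1): min(1, 1 − 0.87 + 0.08) = 0.21
(not p1 → (p2 → p1)): min(1, 1 − 0.92 + 0.21) = 0.29
(p2 → (not p1 → (p2 → p1))): min(1, 1 − 0.87 + 0.29) = 0.42
(not p4 → (p2 → (not p1 → (p2 → p1)))): min(1, 1 − 0.58 + 0.42) = 0.84
(p4 → (not p4 → (p2 → (not p1 → (p2 → p1))))): min(1, 1 − 0.42 + 0.84) = 1
(p3 → (p4 → (not p4 → (p2 → (not p1 → (p2 → p1)))))): min(1, 1 − 0.1 + 1) = 1
(p4 → (p3 → (p4 → (not p4 → (p2 → (not p1 → (p2 → p1))))))): min(1, 1 − 0.42 + 1) = 1
(p1 → (p4 → (p3 → (p4 → (not p4 → (p2 → (not p1 → (p2 → p1)))))))): min(1, 1 − 0.08 + 1) = 1
(p3 → (p1 → (p4 → (p3 → (p4 → (not p4 → (p2 → (not p1 → (p2 → p1))))))))): min(1, 1 − 0.1 + 1) = 1
(p4 → (p3 → (p1 → (p4 → (p3 → (p4 → (not p4 → (p2 → (not p1 → (p2 → p1)))))))))): min(1, 1 − 0.42 + 1) = 1
(p3 → (p4 → (p3 → (p1 → (p4 → (p3 → (p4 → (not p4 → (p2 → (not p1 → (p2 → p1))))))))))): min(1, 1 − 0.1 + 1) = 1
(p2 → (p3 → (p4 → (p3 → (p1 → (p4 → (p3 → (p4 → (not p4 → (p2 → (not p1 → (p2 → p1)))))))))))): min(1, 1 − 0.87 + 1) = 1

1.00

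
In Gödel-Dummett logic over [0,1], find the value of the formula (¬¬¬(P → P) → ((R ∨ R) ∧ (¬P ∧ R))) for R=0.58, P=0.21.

1.00

(P → P): 0.21 ≤ 0.21, so result = 1
¬(P → P): Gödel ¬ of 1 = 0 (operand ≠ 0)
¬¬(P → P): Gödel ¬ of 0 = 1 (operand is 0)
¬¬¬(P → P): Gödel ¬ of 1 = 0 (operand ≠ 0)
(R ∨ R) = max(0.58, 0.58) = 0.58
¬P: Gödel ¬ of 0.21 = 0 (operand ≠ 0)
(¬P ∧ R) = min(0, 0.58) = 0
((R ∨ R) ∧ (¬P ∧ R)) = min(0.58, 0) = 0
(¬¬¬(P → P) → ((R ∨ R) ∧ (¬P ∧ R))): 0 ≤ 0, so result = 1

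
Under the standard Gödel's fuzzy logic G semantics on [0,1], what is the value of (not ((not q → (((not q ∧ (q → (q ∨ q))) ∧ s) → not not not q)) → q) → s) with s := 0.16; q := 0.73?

1.00

not q: Gödel ¬ of 0.73 = 0 (operand ≠ 0)
not q: Gödel ¬ of 0.73 = 0 (operand ≠ 0)
(q ∨ q) = max(0.73, 0.73) = 0.73
(q → (q ∨ q)): 0.73 ≤ 0.73, so result = 1
(not q ∧ (q → (q ∨ q))) = min(0, 1) = 0
((not q ∧ (q → (q ∨ q))) ∧ s) = min(0, 0.16) = 0
not q: Gödel ¬ of 0.73 = 0 (operand ≠ 0)
not not q: Gödel ¬ of 0 = 1 (operand is 0)
not not not q: Gödel ¬ of 1 = 0 (operand ≠ 0)
(((not q ∧ (q → (q ∨ q))) ∧ s) → not not not q): 0 ≤ 0, so result = 1
(not q → (((not q ∧ (q → (q ∨ q))) ∧ s) → not not not q)): 0 ≤ 1, so result = 1
((not q → (((not q ∧ (q → (q ∨ q))) ∧ s) → not not not q)) → q): 1 > 0.73, so result = 0.73
not ((not q → (((not q ∧ (q → (q ∨ q))) ∧ s) → not not not q)) → q): Gödel ¬ of 0.73 = 0 (operand ≠ 0)
(not ((not q → (((not q ∧ (q → (q ∨ q))) ∧ s) → not not not q)) → q) → s): 0 ≤ 0.16, so result = 1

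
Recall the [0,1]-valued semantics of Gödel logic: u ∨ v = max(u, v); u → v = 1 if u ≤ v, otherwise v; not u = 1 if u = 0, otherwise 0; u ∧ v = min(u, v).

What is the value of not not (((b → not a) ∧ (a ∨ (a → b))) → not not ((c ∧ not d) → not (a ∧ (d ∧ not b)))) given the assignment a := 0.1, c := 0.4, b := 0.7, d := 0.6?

1.00

not a: Gödel ¬ of 0.1 = 0 (operand ≠ 0)
(b → not a): 0.7 > 0, so result = 0
(a → b): 0.1 ≤ 0.7, so result = 1
(a ∨ (a → b)) = max(0.1, 1) = 1
((b → not a) ∧ (a ∨ (a → b))) = min(0, 1) = 0
not d: Gödel ¬ of 0.6 = 0 (operand ≠ 0)
(c ∧ not d) = min(0.4, 0) = 0
not b: Gödel ¬ of 0.7 = 0 (operand ≠ 0)
(d ∧ not b) = min(0.6, 0) = 0
(a ∧ (d ∧ not b)) = min(0.1, 0) = 0
not (a ∧ (d ∧ not b)): Gödel ¬ of 0 = 1 (operand is 0)
((c ∧ not d) → not (a ∧ (d ∧ not b))): 0 ≤ 1, so result = 1
not ((c ∧ not d) → not (a ∧ (d ∧ not b))): Gödel ¬ of 1 = 0 (operand ≠ 0)
not not ((c ∧ not d) → not (a ∧ (d ∧ not b))): Gödel ¬ of 0 = 1 (operand is 0)
(((b → not a) ∧ (a ∨ (a → b))) → not not ((c ∧ not d) → not (a ∧ (d ∧ not b)))): 0 ≤ 1, so result = 1
not (((b → not a) ∧ (a ∨ (a → b))) → not not ((c ∧ not d) → not (a ∧ (d ∧ not b)))): Gödel ¬ of 1 = 0 (operand ≠ 0)
not not (((b → not a) ∧ (a ∨ (a → b))) → not not ((c ∧ not d) → not (a ∧ (d ∧ not b)))): Gödel ¬ of 0 = 1 (operand is 0)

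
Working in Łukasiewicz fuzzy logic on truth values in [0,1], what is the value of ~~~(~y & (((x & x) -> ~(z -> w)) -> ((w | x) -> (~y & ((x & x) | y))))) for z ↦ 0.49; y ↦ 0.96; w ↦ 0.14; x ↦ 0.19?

0.96

~y: Łukasiewicz ¬ gives 1 − 0.96 = 0.04
(x & x) = min(0.19, 0.19) = 0.19
(z -> w): min(1, 1 − 0.49 + 0.14) = 0.65
~(z -> w): Łukasiewicz ¬ gives 1 − 0.65 = 0.35
((x & x) -> ~(z -> w)): min(1, 1 − 0.19 + 0.35) = 1
(w | x) = max(0.14, 0.19) = 0.19
~y: Łukasiewicz ¬ gives 1 − 0.96 = 0.04
(x & x) = min(0.19, 0.19) = 0.19
((x & x) | y) = max(0.19, 0.96) = 0.96
(~y & ((x & x) | y)) = min(0.04, 0.96) = 0.04
((w | x) -> (~y & ((x & x) | y))): min(1, 1 − 0.19 + 0.04) = 0.85
(((x & x) -> ~(z -> w)) -> ((w | x) -> (~y & ((x & x) | y)))): min(1, 1 − 1 + 0.85) = 0.85
(~y & (((x & x) -> ~(z -> w)) -> ((w | x) -> (~y & ((x & x) | y))))) = min(0.04, 0.85) = 0.04
~(~y & (((x & x) -> ~(z -> w)) -> ((w | x) -> (~y & ((x & x) | y))))): Łukasiewicz ¬ gives 1 − 0.04 = 0.96
~~(~y & (((x & x) -> ~(z -> w)) -> ((w | x) -> (~y & ((x & x) | y))))): Łukasiewicz ¬ gives 1 − 0.96 = 0.04
~~~(~y & (((x & x) -> ~(z -> w)) -> ((w | x) -> (~y & ((x & x) | y))))): Łukasiewicz ¬ gives 1 − 0.04 = 0.96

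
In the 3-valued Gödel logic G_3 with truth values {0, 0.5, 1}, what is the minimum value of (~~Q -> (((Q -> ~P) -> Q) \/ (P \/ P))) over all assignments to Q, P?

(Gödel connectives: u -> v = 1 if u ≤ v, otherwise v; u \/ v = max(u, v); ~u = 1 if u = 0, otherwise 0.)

0.50

The minimum is attained at Q = 0.5, P = 0:
  ~Q: Gödel ¬ of 0.5 = 0 (operand ≠ 0)
  ~~Q: Gödel ¬ of 0 = 1 (operand is 0)
  ~P: Gödel ¬ of 0 = 1 (operand is 0)
  (Q -> ~P): 0.5 ≤ 1, so result = 1
  ((Q -> ~P) -> Q): 1 > 0.5, so result = 0.5
  (P \/ P) = max(0, 0) = 0
  (((Q -> ~P) -> Q) \/ (P \/ P)) = max(0.5, 0) = 0.5
  (~~Q -> (((Q -> ~P) -> Q) \/ (P \/ P))): 1 > 0.5, so result = 0.5
Checking all 9 assignments confirms none give a value below 0.50.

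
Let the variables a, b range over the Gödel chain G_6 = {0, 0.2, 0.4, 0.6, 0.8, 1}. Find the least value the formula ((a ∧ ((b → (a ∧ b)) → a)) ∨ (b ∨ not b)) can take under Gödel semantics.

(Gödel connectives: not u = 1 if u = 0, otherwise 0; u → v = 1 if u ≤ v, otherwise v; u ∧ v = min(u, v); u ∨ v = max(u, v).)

0.20

The minimum is attained at a = 0, b = 0.2:
  (a ∧ b) = min(0, 0.2) = 0
  (b → (a ∧ b)): 0.2 > 0, so result = 0
  ((b → (a ∧ b)) → a): 0 ≤ 0, so result = 1
  (a ∧ ((b → (a ∧ b)) → a)) = min(0, 1) = 0
  not b: Gödel ¬ of 0.2 = 0 (operand ≠ 0)
  (b ∨ not b) = max(0.2, 0) = 0.2
  ((a ∧ ((b → (a ∧ b)) → a)) ∨ (b ∨ not b)) = max(0, 0.2) = 0.2
Checking all 36 assignments confirms none give a value below 0.20.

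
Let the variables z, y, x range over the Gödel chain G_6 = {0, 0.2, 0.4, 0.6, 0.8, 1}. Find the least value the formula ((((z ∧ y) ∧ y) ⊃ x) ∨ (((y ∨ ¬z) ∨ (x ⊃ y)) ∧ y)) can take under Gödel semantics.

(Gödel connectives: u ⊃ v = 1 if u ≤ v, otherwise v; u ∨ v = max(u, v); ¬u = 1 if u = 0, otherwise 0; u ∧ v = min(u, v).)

0.20

The minimum is attained at z = 0.2, y = 0.2, x = 0:
  (z ∧ y) = min(0.2, 0.2) = 0.2
  ((z ∧ y) ∧ y) = min(0.2, 0.2) = 0.2
  (((z ∧ y) ∧ y) ⊃ x): 0.2 > 0, so result = 0
  ¬z: Gödel ¬ of 0.2 = 0 (operand ≠ 0)
  (y ∨ ¬z) = max(0.2, 0) = 0.2
  (x ⊃ y): 0 ≤ 0.2, so result = 1
  ((y ∨ ¬z) ∨ (x ⊃ y)) = max(0.2, 1) = 1
  (((y ∨ ¬z) ∨ (x ⊃ y)) ∧ y) = min(1, 0.2) = 0.2
  ((((z ∧ y) ∧ y) ⊃ x) ∨ (((y ∨ ¬z) ∨ (x ⊃ y)) ∧ y)) = max(0, 0.2) = 0.2
Checking all 216 assignments confirms none give a value below 0.20.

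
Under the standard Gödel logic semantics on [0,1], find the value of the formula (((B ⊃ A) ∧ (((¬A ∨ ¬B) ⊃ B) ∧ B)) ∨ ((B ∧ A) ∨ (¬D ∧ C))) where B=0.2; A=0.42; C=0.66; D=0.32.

(B ⊃ A): 0.2 ≤ 0.42, so result = 1
¬A: Gödel ¬ of 0.42 = 0 (operand ≠ 0)
¬B: Gödel ¬ of 0.2 = 0 (operand ≠ 0)
(¬A ∨ ¬B) = max(0, 0) = 0
((¬A ∨ ¬B) ⊃ B): 0 ≤ 0.2, so result = 1
(((¬A ∨ ¬B) ⊃ B) ∧ B) = min(1, 0.2) = 0.2
((B ⊃ A) ∧ (((¬A ∨ ¬B) ⊃ B) ∧ B)) = min(1, 0.2) = 0.2
(B ∧ A) = min(0.2, 0.42) = 0.2
¬D: Gödel ¬ of 0.32 = 0 (operand ≠ 0)
(¬D ∧ C) = min(0, 0.66) = 0
((B ∧ A) ∨ (¬D ∧ C)) = max(0.2, 0) = 0.2
(((B ⊃ A) ∧ (((¬A ∨ ¬B) ⊃ B) ∧ B)) ∨ ((B ∧ A) ∨ (¬D ∧ C))) = max(0.2, 0.2) = 0.2

0.20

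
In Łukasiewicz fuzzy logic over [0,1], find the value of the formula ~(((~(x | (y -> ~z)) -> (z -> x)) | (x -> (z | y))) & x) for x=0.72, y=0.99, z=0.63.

0.28

~z: Łukasiewicz ¬ gives 1 − 0.63 = 0.37
(y -> ~z): min(1, 1 − 0.99 + 0.37) = 0.38
(x | (y -> ~z)) = max(0.72, 0.38) = 0.72
~(x | (y -> ~z)): Łukasiewicz ¬ gives 1 − 0.72 = 0.28
(z -> x): min(1, 1 − 0.63 + 0.72) = 1
(~(x | (y -> ~z)) -> (z -> x)): min(1, 1 − 0.28 + 1) = 1
(z | y) = max(0.63, 0.99) = 0.99
(x -> (z | y)): min(1, 1 − 0.72 + 0.99) = 1
((~(x | (y -> ~z)) -> (z -> x)) | (x -> (z | y))) = max(1, 1) = 1
(((~(x | (y -> ~z)) -> (z -> x)) | (x -> (z | y))) & x) = min(1, 0.72) = 0.72
~(((~(x | (y -> ~z)) -> (z -> x)) | (x -> (z | y))) & x): Łukasiewicz ¬ gives 1 − 0.72 = 0.28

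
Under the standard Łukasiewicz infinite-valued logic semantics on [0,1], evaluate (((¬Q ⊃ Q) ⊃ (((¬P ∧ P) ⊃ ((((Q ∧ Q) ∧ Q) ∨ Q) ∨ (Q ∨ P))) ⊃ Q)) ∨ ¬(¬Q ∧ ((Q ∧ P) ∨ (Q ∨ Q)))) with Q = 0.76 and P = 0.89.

¬Q: Łukasiewicz ¬ gives 1 − 0.76 = 0.24
(¬Q ⊃ Q): min(1, 1 − 0.24 + 0.76) = 1
¬P: Łukasiewicz ¬ gives 1 − 0.89 = 0.11
(¬P ∧ P) = min(0.11, 0.89) = 0.11
(Q ∧ Q) = min(0.76, 0.76) = 0.76
((Q ∧ Q) ∧ Q) = min(0.76, 0.76) = 0.76
(((Q ∧ Q) ∧ Q) ∨ Q) = max(0.76, 0.76) = 0.76
(Q ∨ P) = max(0.76, 0.89) = 0.89
((((Q ∧ Q) ∧ Q) ∨ Q) ∨ (Q ∨ P)) = max(0.76, 0.89) = 0.89
((¬P ∧ P) ⊃ ((((Q ∧ Q) ∧ Q) ∨ Q) ∨ (Q ∨ P))): min(1, 1 − 0.11 + 0.89) = 1
(((¬P ∧ P) ⊃ ((((Q ∧ Q) ∧ Q) ∨ Q) ∨ (Q ∨ P))) ⊃ Q): min(1, 1 − 1 + 0.76) = 0.76
((¬Q ⊃ Q) ⊃ (((¬P ∧ P) ⊃ ((((Q ∧ Q) ∧ Q) ∨ Q) ∨ (Q ∨ P))) ⊃ Q)): min(1, 1 − 1 + 0.76) = 0.76
¬Q: Łukasiewicz ¬ gives 1 − 0.76 = 0.24
(Q ∧ P) = min(0.76, 0.89) = 0.76
(Q ∨ Q) = max(0.76, 0.76) = 0.76
((Q ∧ P) ∨ (Q ∨ Q)) = max(0.76, 0.76) = 0.76
(¬Q ∧ ((Q ∧ P) ∨ (Q ∨ Q))) = min(0.24, 0.76) = 0.24
¬(¬Q ∧ ((Q ∧ P) ∨ (Q ∨ Q))): Łukasiewicz ¬ gives 1 − 0.24 = 0.76
(((¬Q ⊃ Q) ⊃ (((¬P ∧ P) ⊃ ((((Q ∧ Q) ∧ Q) ∨ Q) ∨ (Q ∨ P))) ⊃ Q)) ∨ ¬(¬Q ∧ ((Q ∧ P) ∨ (Q ∨ Q)))) = max(0.76, 0.76) = 0.76

0.76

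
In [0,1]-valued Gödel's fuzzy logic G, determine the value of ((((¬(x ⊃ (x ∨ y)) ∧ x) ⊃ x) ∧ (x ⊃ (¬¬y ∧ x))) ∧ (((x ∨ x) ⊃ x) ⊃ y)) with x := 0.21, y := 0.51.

0.51

(x ∨ y) = max(0.21, 0.51) = 0.51
(x ⊃ (x ∨ y)): 0.21 ≤ 0.51, so result = 1
¬(x ⊃ (x ∨ y)): Gödel ¬ of 1 = 0 (operand ≠ 0)
(¬(x ⊃ (x ∨ y)) ∧ x) = min(0, 0.21) = 0
((¬(x ⊃ (x ∨ y)) ∧ x) ⊃ x): 0 ≤ 0.21, so result = 1
¬y: Gödel ¬ of 0.51 = 0 (operand ≠ 0)
¬¬y: Gödel ¬ of 0 = 1 (operand is 0)
(¬¬y ∧ x) = min(1, 0.21) = 0.21
(x ⊃ (¬¬y ∧ x)): 0.21 ≤ 0.21, so result = 1
(((¬(x ⊃ (x ∨ y)) ∧ x) ⊃ x) ∧ (x ⊃ (¬¬y ∧ x))) = min(1, 1) = 1
(x ∨ x) = max(0.21, 0.21) = 0.21
((x ∨ x) ⊃ x): 0.21 ≤ 0.21, so result = 1
(((x ∨ x) ⊃ x) ⊃ y): 1 > 0.51, so result = 0.51
((((¬(x ⊃ (x ∨ y)) ∧ x) ⊃ x) ∧ (x ⊃ (¬¬y ∧ x))) ∧ (((x ∨ x) ⊃ x) ⊃ y)) = min(1, 0.51) = 0.51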